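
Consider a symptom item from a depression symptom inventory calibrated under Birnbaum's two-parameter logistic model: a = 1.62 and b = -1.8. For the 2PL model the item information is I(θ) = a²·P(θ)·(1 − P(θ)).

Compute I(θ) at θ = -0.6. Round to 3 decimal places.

0.287

P = 1/(1+e^{-1.9440}) = 0.8748
P(1−P) = 0.8748 × 0.1252 = 0.1095
I = a² × P(1−P) = 1.62² × 0.1095 = 0.28746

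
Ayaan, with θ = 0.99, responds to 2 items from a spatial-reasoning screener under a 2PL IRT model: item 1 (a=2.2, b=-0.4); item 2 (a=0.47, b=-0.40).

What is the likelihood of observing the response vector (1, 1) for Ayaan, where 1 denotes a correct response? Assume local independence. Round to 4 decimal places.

P(θ) = 1 / (1 + exp(−a(θ − b)))
P_1 = 1/(1+e^{-3.0580}) = 0.9551
P_2 = 1/(1+e^{-0.6533}) = 0.6578
L = P_1 × P_2 = 0.9551 × 0.6578 = 0.62824

0.6282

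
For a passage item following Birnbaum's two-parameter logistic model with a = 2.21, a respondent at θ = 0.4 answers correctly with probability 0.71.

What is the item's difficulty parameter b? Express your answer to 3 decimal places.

-0.005

P(θ) = 1 / (1 + exp(−a(θ − b)))
logit(0.71) = ln(0.71/0.29) = 0.8954
b = θ − logit/(a) = 0.4 − 0.8954/2.2100 = -0.0052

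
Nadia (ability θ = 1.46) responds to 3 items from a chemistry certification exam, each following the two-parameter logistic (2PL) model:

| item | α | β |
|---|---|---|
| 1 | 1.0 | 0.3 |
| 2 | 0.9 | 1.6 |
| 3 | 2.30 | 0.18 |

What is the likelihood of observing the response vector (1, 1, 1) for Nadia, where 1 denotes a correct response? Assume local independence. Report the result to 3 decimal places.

P(θ) = 1 / (1 + exp(−α(θ − β)))
P_1 = 1/(1+e^{-1.1600}) = 0.7613
P_2 = 1/(1+e^{0.1260}) = 0.4685
P_3 = 1/(1+e^{-2.9440}) = 0.9500
L = P_1 × P_2 × P_3 = 0.7613 × 0.4685 × 0.9500 = 0.33887

0.339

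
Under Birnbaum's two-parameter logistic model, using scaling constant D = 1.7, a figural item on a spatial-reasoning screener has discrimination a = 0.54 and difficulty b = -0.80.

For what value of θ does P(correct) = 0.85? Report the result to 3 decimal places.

1.090

P(θ) = 1 / (1 + exp(−D·a(θ − b)))
logit = ln(0.8500/0.1500) = 1.7346
θ = b + logit/(1.7·a) = -0.80 + 1.7346/0.9180 = 1.0895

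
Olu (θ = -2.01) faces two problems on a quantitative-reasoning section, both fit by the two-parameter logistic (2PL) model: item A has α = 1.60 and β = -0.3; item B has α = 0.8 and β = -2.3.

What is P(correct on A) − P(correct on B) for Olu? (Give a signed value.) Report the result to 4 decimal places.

-0.4969

P(θ) = 1 / (1 + exp(−α(θ − β)))
P_A = 0.0609
P_B = 0.5577
P_A − P_B = -0.4969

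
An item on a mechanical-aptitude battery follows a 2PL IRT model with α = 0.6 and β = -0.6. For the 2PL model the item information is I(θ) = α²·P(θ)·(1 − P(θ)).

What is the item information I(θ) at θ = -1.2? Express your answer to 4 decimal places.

0.0871

P = 1/(1+e^{0.3600}) = 0.4110
P(1−P) = 0.4110 × 0.5890 = 0.2421
I = α² × P(1−P) = 0.6² × 0.2421 = 0.08715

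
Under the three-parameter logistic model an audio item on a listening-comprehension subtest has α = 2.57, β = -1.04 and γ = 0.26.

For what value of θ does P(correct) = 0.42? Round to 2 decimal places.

P(θ) = γ + (1 − γ) · 1 / (1 + exp(−α(θ − β)))
Remove guessing floor: (0.42 − 0.26)/(1 − 0.26) = 0.2162
logit = ln(0.2162/0.7838) = -1.2879
θ = β + logit/(α) = -1.04 + (-1.2879)/2.5700 = -1.5411

-1.54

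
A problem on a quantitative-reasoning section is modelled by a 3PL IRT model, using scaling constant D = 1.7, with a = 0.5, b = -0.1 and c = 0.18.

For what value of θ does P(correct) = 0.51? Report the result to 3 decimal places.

-0.565

P(θ) = c + (1 − c) · 1 / (1 + exp(−D·a(θ − b)))
Remove guessing floor: (0.51 − 0.18)/(1 − 0.18) = 0.4024
logit = ln(0.4024/0.5976) = -0.3953
θ = b + logit/(1.7·a) = -0.1 + (-0.3953)/0.8500 = -0.5651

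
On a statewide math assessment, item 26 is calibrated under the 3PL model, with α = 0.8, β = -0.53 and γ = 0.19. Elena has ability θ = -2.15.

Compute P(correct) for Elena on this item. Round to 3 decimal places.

0.364

P(θ) = γ + (1 − γ) · 1 / (1 + exp(−α(θ − β)))
Exponent: 0.8 × (-2.15 − (-0.53)) = -1.2960
1/(1 + e^{1.2960}) = 0.2148
P = 0.19 + 0.81 × 0.2148 = 0.3640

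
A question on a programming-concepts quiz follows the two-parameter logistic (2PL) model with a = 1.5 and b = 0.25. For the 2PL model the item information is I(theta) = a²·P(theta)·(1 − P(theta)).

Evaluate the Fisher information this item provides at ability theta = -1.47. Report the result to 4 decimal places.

P = 1/(1+e^{2.5800}) = 0.0704
P(1−P) = 0.0704 × 0.9296 = 0.0655
I = a² × P(1−P) = 1.5² × 0.0655 = 0.14732

0.1473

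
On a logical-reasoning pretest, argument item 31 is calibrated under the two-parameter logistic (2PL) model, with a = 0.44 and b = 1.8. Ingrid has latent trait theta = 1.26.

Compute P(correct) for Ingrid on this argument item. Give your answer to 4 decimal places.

0.4409

P(theta) = 1 / (1 + exp(−a(theta − b)))
Exponent: 0.44 × (1.26 − 1.8) = -0.2376
1/(1 + e^{0.2376}) = 0.4409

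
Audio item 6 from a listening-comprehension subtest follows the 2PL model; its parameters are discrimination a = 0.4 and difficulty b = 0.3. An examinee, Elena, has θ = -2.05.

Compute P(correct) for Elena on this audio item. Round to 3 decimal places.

P(θ) = 1 / (1 + exp(−a(θ − b)))
Exponent: 0.4 × (-2.05 − 0.3) = -0.9400
1/(1 + e^{0.9400}) = 0.2809

0.281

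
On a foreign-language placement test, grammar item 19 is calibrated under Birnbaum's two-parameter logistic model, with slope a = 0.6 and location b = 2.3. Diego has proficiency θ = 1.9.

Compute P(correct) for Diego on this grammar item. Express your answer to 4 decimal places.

P(θ) = 1 / (1 + exp(−a(θ − b)))
Exponent: 0.6 × (1.9 − 2.3) = -0.2400
1/(1 + e^{0.2400}) = 0.4403

0.4403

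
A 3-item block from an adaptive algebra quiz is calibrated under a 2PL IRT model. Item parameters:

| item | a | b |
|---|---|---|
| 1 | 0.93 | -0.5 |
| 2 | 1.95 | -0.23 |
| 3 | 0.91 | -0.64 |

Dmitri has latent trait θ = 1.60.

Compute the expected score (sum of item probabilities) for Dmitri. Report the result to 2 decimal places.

2.73

P(θ) = 1 / (1 + exp(−a(θ − b)))
P_1 = 1/(1+e^{-1.9530}) = 0.8758
P_2 = 1/(1+e^{-3.5685}) = 0.9726
P_3 = 1/(1+e^{-2.0384}) = 0.8848
E[score] = 0.8758 + 0.9726 + 0.8848 = 2.7331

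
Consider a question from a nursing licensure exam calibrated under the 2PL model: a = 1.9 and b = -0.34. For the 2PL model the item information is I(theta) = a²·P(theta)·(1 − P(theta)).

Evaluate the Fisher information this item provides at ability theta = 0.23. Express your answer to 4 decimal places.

P = 1/(1+e^{-1.0830}) = 0.7471
P(1−P) = 0.7471 × 0.2529 = 0.1890
I = a² × P(1−P) = 1.9² × 0.1890 = 0.68215

0.6821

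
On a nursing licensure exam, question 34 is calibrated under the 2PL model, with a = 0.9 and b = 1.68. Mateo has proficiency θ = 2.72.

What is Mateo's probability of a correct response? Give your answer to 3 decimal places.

0.718

P(θ) = 1 / (1 + exp(−a(θ − b)))
Exponent: 0.9 × (2.72 − 1.68) = 0.9360
1/(1 + e^{-0.9360}) = 0.7183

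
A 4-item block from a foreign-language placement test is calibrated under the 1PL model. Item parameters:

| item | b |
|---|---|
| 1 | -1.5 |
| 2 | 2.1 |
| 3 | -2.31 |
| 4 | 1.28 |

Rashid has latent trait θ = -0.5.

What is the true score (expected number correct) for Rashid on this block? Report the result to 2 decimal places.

1.80

P(θ) = 1 / (1 + exp(−(θ − b)))
P_1 = 1/(1+e^{-1.0000}) = 0.7311
P_2 = 1/(1+e^{2.6000}) = 0.0691
P_3 = 1/(1+e^{-1.8100}) = 0.8594
P_4 = 1/(1+e^{1.7800}) = 0.1443
E[score] = 0.7311 + 0.0691 + 0.8594 + 0.1443 = 1.8039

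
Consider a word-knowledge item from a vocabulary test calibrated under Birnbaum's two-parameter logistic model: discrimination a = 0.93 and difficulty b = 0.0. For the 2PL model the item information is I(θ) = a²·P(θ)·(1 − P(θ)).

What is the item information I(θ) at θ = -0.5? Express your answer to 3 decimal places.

P = 1/(1+e^{0.4650}) = 0.3858
P(1−P) = 0.3858 × 0.6142 = 0.2370
I = a² × P(1−P) = 0.93² × 0.2370 = 0.20495

0.205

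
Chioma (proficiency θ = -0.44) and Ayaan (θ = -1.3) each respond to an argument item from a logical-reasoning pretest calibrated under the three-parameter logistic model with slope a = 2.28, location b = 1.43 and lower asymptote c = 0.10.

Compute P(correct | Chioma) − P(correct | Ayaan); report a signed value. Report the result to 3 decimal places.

0.011

P(θ) = c + (1 − c) · 1 / (1 + exp(−a(θ − b)))
P(Chioma) = 0.1125  [exponent -4.2636]
P(Ayaan) = 0.1018  [exponent -6.2244]
Difference = 0.1125 − 0.1018 = 0.0107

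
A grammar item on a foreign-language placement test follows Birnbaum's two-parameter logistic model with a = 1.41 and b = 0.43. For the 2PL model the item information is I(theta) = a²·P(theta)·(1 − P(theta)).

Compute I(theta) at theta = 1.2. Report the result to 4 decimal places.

0.3752

P = 1/(1+e^{-1.0857}) = 0.7476
P(1−P) = 0.7476 × 0.2524 = 0.1887
I = a² × P(1−P) = 1.41² × 0.1887 = 0.37517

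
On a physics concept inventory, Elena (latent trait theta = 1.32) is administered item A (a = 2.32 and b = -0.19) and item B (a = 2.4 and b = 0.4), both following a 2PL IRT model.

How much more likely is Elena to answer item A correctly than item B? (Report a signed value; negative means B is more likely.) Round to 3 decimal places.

P(theta) = 1 / (1 + exp(−a(theta − b)))
P_A = 0.9708
P_B = 0.9010
P_A − P_B = 0.0698

0.070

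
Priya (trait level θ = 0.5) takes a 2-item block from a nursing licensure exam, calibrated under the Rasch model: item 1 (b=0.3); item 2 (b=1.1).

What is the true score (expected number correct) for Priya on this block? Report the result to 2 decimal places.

0.90

P(θ) = 1 / (1 + exp(−(θ − b)))
P_1 = 1/(1+e^{-0.2000}) = 0.5498
P_2 = 1/(1+e^{0.6000}) = 0.3543
E[score] = 0.5498 + 0.3543 = 0.9042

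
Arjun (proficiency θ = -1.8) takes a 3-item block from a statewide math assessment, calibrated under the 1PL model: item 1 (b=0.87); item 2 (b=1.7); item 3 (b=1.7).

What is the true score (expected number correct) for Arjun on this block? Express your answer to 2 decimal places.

P(θ) = 1 / (1 + exp(−(θ − b)))
P_1 = 1/(1+e^{2.6700}) = 0.0648
P_2 = 1/(1+e^{3.5000}) = 0.0293
P_3 = 1/(1+e^{3.5000}) = 0.0293
E[score] = 0.0648 + 0.0293 + 0.0293 = 0.1234

0.12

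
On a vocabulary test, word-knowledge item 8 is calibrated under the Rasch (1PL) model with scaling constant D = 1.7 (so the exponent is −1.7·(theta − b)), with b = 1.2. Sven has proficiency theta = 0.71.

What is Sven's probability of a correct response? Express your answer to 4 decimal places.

P(theta) = 1 / (1 + exp(−D·(theta − b)))
Exponent: 1.7 × (0.71 − 1.2) = -0.8330
1/(1 + e^{0.8330}) = 0.3030
P = 0.3030

0.3030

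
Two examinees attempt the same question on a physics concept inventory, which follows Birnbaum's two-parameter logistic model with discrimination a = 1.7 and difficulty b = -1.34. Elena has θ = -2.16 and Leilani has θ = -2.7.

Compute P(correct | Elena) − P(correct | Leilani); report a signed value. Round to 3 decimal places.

P(θ) = 1 / (1 + exp(−a(θ − b)))
P(Elena) = 0.1988  [exponent -1.3940]
P(Leilani) = 0.0901  [exponent -2.3120]
Difference = 0.1988 − 0.0901 = 0.1086

0.109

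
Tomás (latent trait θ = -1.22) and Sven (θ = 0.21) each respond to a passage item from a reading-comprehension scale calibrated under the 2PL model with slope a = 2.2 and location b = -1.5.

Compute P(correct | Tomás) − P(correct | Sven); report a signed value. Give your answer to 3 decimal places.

P(θ) = 1 / (1 + exp(−a(θ − b)))
P(Tomás) = 0.6493  [exponent 0.6160]
P(Sven) = 0.9773  [exponent 3.7620]
Difference = 0.6493 − 0.9773 = -0.3280

-0.328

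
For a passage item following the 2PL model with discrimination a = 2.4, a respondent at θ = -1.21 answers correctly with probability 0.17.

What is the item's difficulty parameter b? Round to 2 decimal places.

P(θ) = 1 / (1 + exp(−a(θ − b)))
logit(0.17) = ln(0.17/0.83) = -1.5856
b = θ − logit/(a) = -1.21 − (-1.5856)/2.4000 = -0.5493

-0.55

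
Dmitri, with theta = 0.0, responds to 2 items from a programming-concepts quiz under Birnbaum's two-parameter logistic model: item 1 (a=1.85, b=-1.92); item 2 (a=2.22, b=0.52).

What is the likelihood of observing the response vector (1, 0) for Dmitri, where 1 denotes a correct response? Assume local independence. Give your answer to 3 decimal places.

P(theta) = 1 / (1 + exp(−a(theta − b)))
P_1 = 1/(1+e^{-3.5520}) = 0.9721
P_2 = 1/(1+e^{1.1544}) = 0.2397
L = P_1 × (1−P_2) = 0.9721 × 0.7603 = 0.73912

0.739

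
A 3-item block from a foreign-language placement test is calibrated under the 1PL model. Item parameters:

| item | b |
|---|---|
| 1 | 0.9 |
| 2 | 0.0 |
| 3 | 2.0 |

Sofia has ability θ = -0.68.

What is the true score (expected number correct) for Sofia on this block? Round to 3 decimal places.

P(θ) = 1 / (1 + exp(−(θ − b)))
P_1 = 1/(1+e^{1.5800}) = 0.1708
P_2 = 1/(1+e^{0.6800}) = 0.3363
P_3 = 1/(1+e^{2.6800}) = 0.0642
E[score] = 0.1708 + 0.3363 + 0.0642 = 0.5712

0.571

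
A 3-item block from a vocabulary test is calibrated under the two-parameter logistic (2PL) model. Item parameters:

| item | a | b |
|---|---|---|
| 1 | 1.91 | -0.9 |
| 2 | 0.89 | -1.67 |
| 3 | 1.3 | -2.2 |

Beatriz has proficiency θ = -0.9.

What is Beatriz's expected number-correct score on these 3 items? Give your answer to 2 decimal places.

P(θ) = 1 / (1 + exp(−a(θ − b)))
P_1 = 1/(1+e^{0.0000}) = 0.5000
P_2 = 1/(1+e^{-0.6853}) = 0.6649
P_3 = 1/(1+e^{-1.6900}) = 0.8442
E[score] = 0.5000 + 0.6649 + 0.8442 = 2.0091

2.01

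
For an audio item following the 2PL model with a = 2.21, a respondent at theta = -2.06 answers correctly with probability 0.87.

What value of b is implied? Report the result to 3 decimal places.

P(theta) = 1 / (1 + exp(−a(theta − b)))
logit(0.87) = ln(0.87/0.13) = 1.9010
b = theta − logit/(a) = -2.06 − 1.9010/2.2100 = -2.9202

-2.920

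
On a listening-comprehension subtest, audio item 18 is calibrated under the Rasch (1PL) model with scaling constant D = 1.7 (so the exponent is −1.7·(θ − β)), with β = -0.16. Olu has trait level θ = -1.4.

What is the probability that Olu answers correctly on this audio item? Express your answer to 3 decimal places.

P(θ) = 1 / (1 + exp(−D·(θ − β)))
Exponent: 1.7 × (-1.4 − (-0.16)) = -2.1080
1/(1 + e^{2.1080}) = 0.1083
P = 0.1083

0.108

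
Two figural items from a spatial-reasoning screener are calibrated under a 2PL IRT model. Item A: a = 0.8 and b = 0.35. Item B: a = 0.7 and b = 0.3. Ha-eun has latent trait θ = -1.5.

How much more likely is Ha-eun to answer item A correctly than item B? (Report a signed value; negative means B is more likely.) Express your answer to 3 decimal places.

P(θ) = 1 / (1 + exp(−a(θ − b)))
P_A = 0.1854
P_B = 0.2210
P_A − P_B = -0.0355

-0.036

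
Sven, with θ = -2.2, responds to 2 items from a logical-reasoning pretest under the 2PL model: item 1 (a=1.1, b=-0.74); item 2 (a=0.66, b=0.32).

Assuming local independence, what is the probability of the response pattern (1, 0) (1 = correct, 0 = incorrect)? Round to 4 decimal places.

0.1405

P(θ) = 1 / (1 + exp(−a(θ − b)))
P_1 = 1/(1+e^{1.6060}) = 0.1671
P_2 = 1/(1+e^{1.6632}) = 0.1593
L = P_1 × (1−P_2) = 0.1671 × 0.8407 = 0.14051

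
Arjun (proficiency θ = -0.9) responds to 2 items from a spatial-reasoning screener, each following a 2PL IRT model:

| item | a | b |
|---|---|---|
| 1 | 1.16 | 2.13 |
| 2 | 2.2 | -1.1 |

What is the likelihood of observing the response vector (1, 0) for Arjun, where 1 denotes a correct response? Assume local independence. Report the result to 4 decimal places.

0.0113

P(θ) = 1 / (1 + exp(−a(θ − b)))
P_1 = 1/(1+e^{3.5148}) = 0.0289
P_2 = 1/(1+e^{-0.4400}) = 0.6083
L = P_1 × (1−P_2) = 0.0289 × 0.3917 = 0.01132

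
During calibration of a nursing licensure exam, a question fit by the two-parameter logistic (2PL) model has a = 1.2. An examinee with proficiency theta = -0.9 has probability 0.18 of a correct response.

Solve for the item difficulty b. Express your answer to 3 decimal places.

P(theta) = 1 / (1 + exp(−a(theta − b)))
logit(0.18) = ln(0.18/0.82) = -1.5163
b = theta − logit/(a) = -0.9 − (-1.5163)/1.2000 = 0.3636

0.364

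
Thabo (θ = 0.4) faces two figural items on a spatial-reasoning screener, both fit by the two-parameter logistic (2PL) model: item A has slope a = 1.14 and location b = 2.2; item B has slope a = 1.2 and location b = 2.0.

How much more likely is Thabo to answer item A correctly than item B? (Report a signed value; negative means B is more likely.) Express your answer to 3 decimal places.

P(θ) = 1 / (1 + exp(−a(θ − b)))
P_A = 0.1139
P_B = 0.1279
P_A − P_B = -0.0140

-0.014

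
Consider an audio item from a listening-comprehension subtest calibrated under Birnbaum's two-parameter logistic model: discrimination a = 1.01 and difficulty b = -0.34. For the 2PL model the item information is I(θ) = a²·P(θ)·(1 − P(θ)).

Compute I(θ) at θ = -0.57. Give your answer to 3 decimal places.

0.252

P = 1/(1+e^{0.2323}) = 0.4422
P(1−P) = 0.4422 × 0.5578 = 0.2467
I = a² × P(1−P) = 1.01² × 0.2467 = 0.25162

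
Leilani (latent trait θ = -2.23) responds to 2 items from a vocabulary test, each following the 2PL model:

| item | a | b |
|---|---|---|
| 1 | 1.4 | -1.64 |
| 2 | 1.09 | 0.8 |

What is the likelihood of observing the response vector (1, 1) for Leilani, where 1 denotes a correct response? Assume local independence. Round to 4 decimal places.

0.0108

P(θ) = 1 / (1 + exp(−a(θ − b)))
P_1 = 1/(1+e^{0.8260}) = 0.3045
P_2 = 1/(1+e^{3.3027}) = 0.0355
L = P_1 × P_2 = 0.3045 × 0.0355 = 0.01080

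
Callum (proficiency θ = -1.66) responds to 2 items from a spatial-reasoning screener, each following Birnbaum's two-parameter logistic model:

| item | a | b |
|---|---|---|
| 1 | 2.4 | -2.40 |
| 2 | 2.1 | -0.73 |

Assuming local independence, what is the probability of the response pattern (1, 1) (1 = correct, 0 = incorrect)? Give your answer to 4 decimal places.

P(θ) = 1 / (1 + exp(−a(θ − b)))
P_1 = 1/(1+e^{-1.7760}) = 0.8552
P_2 = 1/(1+e^{1.9530}) = 0.1242
L = P_1 × P_2 = 0.8552 × 0.1242 = 0.10624

0.1062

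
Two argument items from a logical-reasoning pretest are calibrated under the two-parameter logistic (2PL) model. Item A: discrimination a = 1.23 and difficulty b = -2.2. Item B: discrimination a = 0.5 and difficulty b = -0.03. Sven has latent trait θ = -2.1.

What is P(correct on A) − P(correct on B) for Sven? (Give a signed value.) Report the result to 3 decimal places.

0.269

P(θ) = 1 / (1 + exp(−a(θ − b)))
P_A = 0.5307
P_B = 0.2621
P_A − P_B = 0.2686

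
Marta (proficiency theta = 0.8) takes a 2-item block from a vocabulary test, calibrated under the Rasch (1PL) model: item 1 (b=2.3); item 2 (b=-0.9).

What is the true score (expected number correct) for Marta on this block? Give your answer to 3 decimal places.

P(theta) = 1 / (1 + exp(−(theta − b)))
P_1 = 1/(1+e^{1.5000}) = 0.1824
P_2 = 1/(1+e^{-1.7000}) = 0.8455
E[score] = 0.1824 + 0.8455 = 1.0280

1.028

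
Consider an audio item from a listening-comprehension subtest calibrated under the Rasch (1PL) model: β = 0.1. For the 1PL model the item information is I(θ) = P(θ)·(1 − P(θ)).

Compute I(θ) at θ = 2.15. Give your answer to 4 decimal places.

0.1010

P = 1/(1+e^{-2.0500}) = 0.8859
P(1−P) = 0.8859 × 0.1141 = 0.1010
I = P(1−P) = 0.10104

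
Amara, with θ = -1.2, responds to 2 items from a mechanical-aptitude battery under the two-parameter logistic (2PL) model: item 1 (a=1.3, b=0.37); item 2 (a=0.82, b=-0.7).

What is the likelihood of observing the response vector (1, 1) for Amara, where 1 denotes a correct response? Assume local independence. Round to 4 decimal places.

P(θ) = 1 / (1 + exp(−a(θ − b)))
P_1 = 1/(1+e^{2.0410}) = 0.1150
P_2 = 1/(1+e^{0.4100}) = 0.3989
L = P_1 × P_2 = 0.1150 × 0.3989 = 0.04586

0.0459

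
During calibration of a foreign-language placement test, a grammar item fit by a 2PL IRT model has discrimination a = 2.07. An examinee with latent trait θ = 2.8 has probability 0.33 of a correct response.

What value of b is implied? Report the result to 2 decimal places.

3.14

P(θ) = 1 / (1 + exp(−a(θ − b)))
logit(0.33) = ln(0.33/0.67) = -0.7082
b = θ − logit/(a) = 2.8 − (-0.7082)/2.0700 = 3.1421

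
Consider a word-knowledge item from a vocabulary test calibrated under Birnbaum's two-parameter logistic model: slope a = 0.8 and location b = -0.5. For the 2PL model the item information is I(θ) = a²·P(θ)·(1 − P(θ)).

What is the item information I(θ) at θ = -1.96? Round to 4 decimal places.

P = 1/(1+e^{1.1680}) = 0.2372
P(1−P) = 0.2372 × 0.7628 = 0.1809
I = a² × P(1−P) = 0.8² × 0.1809 = 0.11580

0.1158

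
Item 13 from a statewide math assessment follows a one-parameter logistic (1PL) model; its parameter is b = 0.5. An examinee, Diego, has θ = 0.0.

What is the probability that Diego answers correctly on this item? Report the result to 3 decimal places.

0.378

P(θ) = 1 / (1 + exp(−(θ − b)))
Exponent: (0.0 − 0.5) = -0.5000
1/(1 + e^{0.5000}) = 0.3775
P = 0.3775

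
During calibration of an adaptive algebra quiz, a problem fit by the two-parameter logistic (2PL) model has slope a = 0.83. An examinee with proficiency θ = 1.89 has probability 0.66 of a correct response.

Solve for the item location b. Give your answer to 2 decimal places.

1.09

P(θ) = 1 / (1 + exp(−a(θ − b)))
logit(0.66) = ln(0.66/0.34) = 0.6633
b = θ − logit/(a) = 1.89 − 0.6633/0.8300 = 1.0909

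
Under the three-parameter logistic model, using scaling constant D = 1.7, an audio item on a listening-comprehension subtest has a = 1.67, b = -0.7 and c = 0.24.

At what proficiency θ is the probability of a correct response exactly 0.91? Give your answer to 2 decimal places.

0.01

P(θ) = c + (1 − c) · 1 / (1 + exp(−D·a(θ − b)))
Remove guessing floor: (0.91 − 0.24)/(1 − 0.24) = 0.8816
logit = ln(0.8816/0.1184) = 2.0075
θ = b + logit/(1.7·a) = -0.7 + 2.0075/2.8390 = 0.0071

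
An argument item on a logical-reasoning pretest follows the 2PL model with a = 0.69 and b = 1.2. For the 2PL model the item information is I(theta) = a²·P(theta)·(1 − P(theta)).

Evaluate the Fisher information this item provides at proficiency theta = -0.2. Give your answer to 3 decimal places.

0.095

P = 1/(1+e^{0.9660}) = 0.2757
P(1−P) = 0.2757 × 0.7243 = 0.1997
I = a² × P(1−P) = 0.69² × 0.1997 = 0.09507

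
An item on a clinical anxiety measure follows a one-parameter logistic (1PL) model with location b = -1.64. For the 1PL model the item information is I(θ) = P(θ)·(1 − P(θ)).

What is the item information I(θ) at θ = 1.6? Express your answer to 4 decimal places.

P = 1/(1+e^{-3.2400}) = 0.9623
P(1−P) = 0.9623 × 0.0377 = 0.0363
I = P(1−P) = 0.03627

0.0363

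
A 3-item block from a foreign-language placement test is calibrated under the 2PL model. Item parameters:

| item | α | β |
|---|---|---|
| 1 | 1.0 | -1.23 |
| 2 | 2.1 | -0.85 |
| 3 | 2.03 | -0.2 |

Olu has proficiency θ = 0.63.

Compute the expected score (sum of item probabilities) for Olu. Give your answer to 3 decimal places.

P(θ) = 1 / (1 + exp(−α(θ − β)))
P_1 = 1/(1+e^{-1.8600}) = 0.8653
P_2 = 1/(1+e^{-3.1080}) = 0.9572
P_3 = 1/(1+e^{-1.6849}) = 0.8436
E[score] = 0.8653 + 0.9572 + 0.8436 = 2.6661

2.666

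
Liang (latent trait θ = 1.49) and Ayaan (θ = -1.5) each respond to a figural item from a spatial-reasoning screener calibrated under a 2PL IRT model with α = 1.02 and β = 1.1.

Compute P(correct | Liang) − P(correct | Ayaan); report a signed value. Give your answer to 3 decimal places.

0.532

P(θ) = 1 / (1 + exp(−α(θ − β)))
P(Liang) = 0.5982  [exponent 0.3978]
P(Ayaan) = 0.0659  [exponent -2.6520]
Difference = 0.5982 − 0.0659 = 0.5323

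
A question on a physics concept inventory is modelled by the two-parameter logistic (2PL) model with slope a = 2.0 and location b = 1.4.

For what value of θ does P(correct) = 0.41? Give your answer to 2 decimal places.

1.22

P(θ) = 1 / (1 + exp(−a(θ − b)))
logit = ln(0.4100/0.5900) = -0.3640
θ = b + logit/(a) = 1.4 + (-0.3640)/2.0000 = 1.2180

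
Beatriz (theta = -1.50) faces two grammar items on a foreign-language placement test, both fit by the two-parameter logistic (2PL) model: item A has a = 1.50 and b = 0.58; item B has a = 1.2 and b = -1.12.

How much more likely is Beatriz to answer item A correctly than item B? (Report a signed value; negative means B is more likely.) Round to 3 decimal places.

-0.346

P(theta) = 1 / (1 + exp(−a(theta − b)))
P_A = 0.0423
P_B = 0.3879
P_A − P_B = -0.3456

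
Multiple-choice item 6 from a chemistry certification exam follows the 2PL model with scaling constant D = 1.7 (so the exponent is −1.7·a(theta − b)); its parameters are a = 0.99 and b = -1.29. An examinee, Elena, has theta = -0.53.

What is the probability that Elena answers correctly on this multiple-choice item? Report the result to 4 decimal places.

0.7823

P(theta) = 1 / (1 + exp(−D·a(theta − b)))
Exponent: 1.7 × 0.99 × (-0.53 − (-1.29)) = 1.2791
1/(1 + e^{-1.2791}) = 0.7823
P = 0.7823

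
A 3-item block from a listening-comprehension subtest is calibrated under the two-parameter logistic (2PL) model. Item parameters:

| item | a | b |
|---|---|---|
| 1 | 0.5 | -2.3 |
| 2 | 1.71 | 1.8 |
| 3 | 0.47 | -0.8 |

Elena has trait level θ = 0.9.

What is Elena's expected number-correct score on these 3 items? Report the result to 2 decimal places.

1.70

P(θ) = 1 / (1 + exp(−a(θ − b)))
P_1 = 1/(1+e^{-1.6000}) = 0.8320
P_2 = 1/(1+e^{1.5390}) = 0.1767
P_3 = 1/(1+e^{-0.7990}) = 0.6898
E[score] = 0.8320 + 0.1767 + 0.6898 = 1.6985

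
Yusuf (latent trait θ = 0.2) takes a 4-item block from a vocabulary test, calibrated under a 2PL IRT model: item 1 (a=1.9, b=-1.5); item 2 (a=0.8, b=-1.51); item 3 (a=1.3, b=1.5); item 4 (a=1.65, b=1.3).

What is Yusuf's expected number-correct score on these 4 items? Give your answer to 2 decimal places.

2.05

P(θ) = 1 / (1 + exp(−a(θ − b)))
P_1 = 1/(1+e^{-3.2300}) = 0.9619
P_2 = 1/(1+e^{-1.3680}) = 0.7971
P_3 = 1/(1+e^{1.6900}) = 0.1558
P_4 = 1/(1+e^{1.8150}) = 0.1400
E[score] = 0.9619 + 0.7971 + 0.1558 + 0.1400 = 2.0548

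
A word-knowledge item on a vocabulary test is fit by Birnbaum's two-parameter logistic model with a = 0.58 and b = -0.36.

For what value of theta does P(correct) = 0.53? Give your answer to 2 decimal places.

-0.15

P(theta) = 1 / (1 + exp(−a(theta − b)))
logit = ln(0.5300/0.4700) = 0.1201
theta = b + logit/(a) = -0.36 + 0.1201/0.5800 = -0.1529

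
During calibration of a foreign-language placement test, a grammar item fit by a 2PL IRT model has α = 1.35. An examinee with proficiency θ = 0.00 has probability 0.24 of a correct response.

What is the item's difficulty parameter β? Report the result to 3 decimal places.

P(θ) = 1 / (1 + exp(−α(θ − β)))
logit(0.24) = ln(0.24/0.76) = -1.1527
β = θ − logit/(α) = 0.00 − (-1.1527)/1.3500 = 0.8538

0.854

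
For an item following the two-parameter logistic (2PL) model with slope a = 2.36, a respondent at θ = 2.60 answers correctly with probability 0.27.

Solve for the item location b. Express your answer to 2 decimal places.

P(θ) = 1 / (1 + exp(−a(θ − b)))
logit(0.27) = ln(0.27/0.73) = -0.9946
b = θ − logit/(a) = 2.60 − (-0.9946)/2.3600 = 3.0215

3.02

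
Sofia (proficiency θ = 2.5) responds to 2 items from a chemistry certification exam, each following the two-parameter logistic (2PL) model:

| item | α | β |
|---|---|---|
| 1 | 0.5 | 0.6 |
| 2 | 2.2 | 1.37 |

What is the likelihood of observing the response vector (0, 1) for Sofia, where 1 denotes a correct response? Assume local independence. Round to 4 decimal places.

0.2575

P(θ) = 1 / (1 + exp(−α(θ − β)))
P_1 = 1/(1+e^{-0.9500}) = 0.7211
P_2 = 1/(1+e^{-2.4860}) = 0.9232
L = (1−P_1) × P_2 = 0.2789 × 0.9232 = 0.25745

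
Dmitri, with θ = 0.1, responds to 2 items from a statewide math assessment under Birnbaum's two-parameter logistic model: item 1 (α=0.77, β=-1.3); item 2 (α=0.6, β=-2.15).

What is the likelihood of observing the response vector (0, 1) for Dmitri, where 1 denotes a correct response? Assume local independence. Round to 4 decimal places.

P(θ) = 1 / (1 + exp(−α(θ − β)))
P_1 = 1/(1+e^{-1.0780}) = 0.7461
P_2 = 1/(1+e^{-1.3500}) = 0.7941
L = (1−P_1) × P_2 = 0.2539 × 0.7941 = 0.20162

0.2016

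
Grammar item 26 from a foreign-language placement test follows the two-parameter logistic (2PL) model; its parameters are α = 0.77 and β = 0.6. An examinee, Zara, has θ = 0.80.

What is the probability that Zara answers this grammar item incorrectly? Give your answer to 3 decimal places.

P(θ) = 1 / (1 + exp(−α(θ − β)))
Exponent: 0.77 × (0.80 − 0.6) = 0.1540
1/(1 + e^{-0.1540}) = 0.5384
P(incorrect) = 1 − 0.5384 = 0.4616

0.462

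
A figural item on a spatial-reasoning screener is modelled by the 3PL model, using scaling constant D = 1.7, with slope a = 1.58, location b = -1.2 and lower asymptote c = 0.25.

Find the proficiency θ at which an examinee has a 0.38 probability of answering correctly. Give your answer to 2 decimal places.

P(θ) = c + (1 − c) · 1 / (1 + exp(−D·a(θ − b)))
Remove guessing floor: (0.38 − 0.25)/(1 − 0.25) = 0.1733
logit = ln(0.1733/0.8267) = -1.5622
θ = b + logit/(1.7·a) = -1.2 + (-1.5622)/2.6860 = -1.7816

-1.78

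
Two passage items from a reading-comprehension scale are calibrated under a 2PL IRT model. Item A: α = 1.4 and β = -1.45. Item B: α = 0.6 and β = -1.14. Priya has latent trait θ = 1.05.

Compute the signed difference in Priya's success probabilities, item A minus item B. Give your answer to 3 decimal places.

0.183

P(θ) = 1 / (1 + exp(−α(θ − β)))
P_A = 0.9707
P_B = 0.7882
P_A − P_B = 0.1825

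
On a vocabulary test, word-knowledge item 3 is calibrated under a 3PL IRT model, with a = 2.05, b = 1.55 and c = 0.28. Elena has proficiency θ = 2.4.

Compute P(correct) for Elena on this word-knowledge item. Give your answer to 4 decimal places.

P(θ) = c + (1 − c) · 1 / (1 + exp(−a(θ − b)))
Exponent: 2.05 × (2.4 − 1.55) = 1.7425
1/(1 + e^{-1.7425}) = 0.8510
P = 0.28 + 0.72 × 0.8510 = 0.8927

0.8927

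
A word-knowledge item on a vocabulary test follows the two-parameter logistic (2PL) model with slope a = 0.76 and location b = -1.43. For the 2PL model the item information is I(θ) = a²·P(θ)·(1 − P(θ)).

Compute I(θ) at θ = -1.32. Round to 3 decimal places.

0.144

P = 1/(1+e^{-0.0836}) = 0.5209
P(1−P) = 0.5209 × 0.4791 = 0.2496
I = a² × P(1−P) = 0.76² × 0.2496 = 0.14415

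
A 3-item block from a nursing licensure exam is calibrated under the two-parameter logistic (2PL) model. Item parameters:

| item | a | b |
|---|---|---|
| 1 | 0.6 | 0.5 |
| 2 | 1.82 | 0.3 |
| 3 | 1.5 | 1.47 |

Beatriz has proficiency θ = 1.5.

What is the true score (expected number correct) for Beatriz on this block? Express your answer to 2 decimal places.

2.06

P(θ) = 1 / (1 + exp(−a(θ − b)))
P_1 = 1/(1+e^{-0.6000}) = 0.6457
P_2 = 1/(1+e^{-2.1840}) = 0.8988
P_3 = 1/(1+e^{-0.0450}) = 0.5112
E[score] = 0.6457 + 0.8988 + 0.5112 = 2.0557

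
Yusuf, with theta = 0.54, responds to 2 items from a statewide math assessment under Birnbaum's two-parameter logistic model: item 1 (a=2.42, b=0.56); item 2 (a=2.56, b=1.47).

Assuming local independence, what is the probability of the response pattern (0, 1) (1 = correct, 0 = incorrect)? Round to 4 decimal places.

0.0433

P(theta) = 1 / (1 + exp(−a(theta − b)))
P_1 = 1/(1+e^{0.0484}) = 0.4879
P_2 = 1/(1+e^{2.3808}) = 0.0846
L = (1−P_1) × P_2 = 0.5121 × 0.0846 = 0.04335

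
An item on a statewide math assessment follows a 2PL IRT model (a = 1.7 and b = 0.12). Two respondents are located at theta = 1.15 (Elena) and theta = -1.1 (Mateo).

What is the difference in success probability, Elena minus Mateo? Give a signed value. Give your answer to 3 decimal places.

P(theta) = 1 / (1 + exp(−a(theta − b)))
P(Elena) = 0.8521  [exponent 1.7510]
P(Mateo) = 0.1116  [exponent -2.0740]
Difference = 0.8521 − 0.1116 = 0.7404

0.740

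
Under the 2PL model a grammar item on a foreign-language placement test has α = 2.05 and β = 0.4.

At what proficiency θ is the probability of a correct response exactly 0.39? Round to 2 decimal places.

P(θ) = 1 / (1 + exp(−α(θ − β)))
logit = ln(0.3900/0.6100) = -0.4473
θ = β + logit/(α) = 0.4 + (-0.4473)/2.0500 = 0.1818

0.18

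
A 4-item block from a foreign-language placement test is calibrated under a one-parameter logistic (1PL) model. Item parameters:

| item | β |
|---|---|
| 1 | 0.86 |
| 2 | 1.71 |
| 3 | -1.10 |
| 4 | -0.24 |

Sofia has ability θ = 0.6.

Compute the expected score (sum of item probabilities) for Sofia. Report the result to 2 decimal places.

2.23

P(θ) = 1 / (1 + exp(−(θ − β)))
P_1 = 1/(1+e^{0.2600}) = 0.4354
P_2 = 1/(1+e^{1.1100}) = 0.2479
P_3 = 1/(1+e^{-1.7000}) = 0.8455
P_4 = 1/(1+e^{-0.8400}) = 0.6985
E[score] = 0.4354 + 0.2479 + 0.8455 + 0.6985 = 2.2272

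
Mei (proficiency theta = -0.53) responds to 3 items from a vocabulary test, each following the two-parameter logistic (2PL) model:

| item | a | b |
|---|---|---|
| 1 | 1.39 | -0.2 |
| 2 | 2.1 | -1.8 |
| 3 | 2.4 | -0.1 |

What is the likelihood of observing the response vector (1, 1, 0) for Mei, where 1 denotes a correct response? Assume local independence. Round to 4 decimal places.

0.2670

P(theta) = 1 / (1 + exp(−a(theta − b)))
P_1 = 1/(1+e^{0.4587}) = 0.3873
P_2 = 1/(1+e^{-2.6670}) = 0.9351
P_3 = 1/(1+e^{1.0320}) = 0.2627
L = P_1 × P_2 × (1−P_3) = 0.3873 × 0.9351 × 0.7373 = 0.26701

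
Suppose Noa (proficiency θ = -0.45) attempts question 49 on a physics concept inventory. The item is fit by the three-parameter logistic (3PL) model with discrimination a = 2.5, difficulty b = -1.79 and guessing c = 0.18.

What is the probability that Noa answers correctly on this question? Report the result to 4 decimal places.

P(θ) = c + (1 − c) · 1 / (1 + exp(−a(θ − b)))
Exponent: 2.5 × (-0.45 − (-1.79)) = 3.3500
1/(1 + e^{-3.3500}) = 0.9661
P = 0.18 + 0.82 × 0.9661 = 0.9722

0.9722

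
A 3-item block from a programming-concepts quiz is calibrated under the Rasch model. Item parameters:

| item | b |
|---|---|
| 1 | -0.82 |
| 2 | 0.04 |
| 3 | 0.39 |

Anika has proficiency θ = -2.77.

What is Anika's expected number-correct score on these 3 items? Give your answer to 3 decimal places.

P(θ) = 1 / (1 + exp(−(θ − b)))
P_1 = 1/(1+e^{1.9500}) = 0.1246
P_2 = 1/(1+e^{2.8100}) = 0.0568
P_3 = 1/(1+e^{3.1600}) = 0.0407
E[score] = 0.1246 + 0.0568 + 0.0407 = 0.2220

0.222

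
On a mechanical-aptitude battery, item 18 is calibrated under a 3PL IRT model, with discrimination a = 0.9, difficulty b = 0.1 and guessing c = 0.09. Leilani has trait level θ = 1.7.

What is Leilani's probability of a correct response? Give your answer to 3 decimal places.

P(θ) = c + (1 − c) · 1 / (1 + exp(−a(θ − b)))
Exponent: 0.9 × (1.7 − 0.1) = 1.4400
1/(1 + e^{-1.4400}) = 0.8085
P = 0.09 + 0.91 × 0.8085 = 0.8257

0.826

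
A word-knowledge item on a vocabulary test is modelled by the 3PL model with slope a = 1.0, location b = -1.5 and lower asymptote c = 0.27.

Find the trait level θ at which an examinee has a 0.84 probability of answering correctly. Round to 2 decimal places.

-0.23

P(θ) = c + (1 − c) · 1 / (1 + exp(−a(θ − b)))
Remove guessing floor: (0.84 − 0.27)/(1 − 0.27) = 0.7808
logit = ln(0.7808/0.2192) = 1.2705
θ = b + logit/(a) = -1.5 + 1.2705/1.0000 = -0.2295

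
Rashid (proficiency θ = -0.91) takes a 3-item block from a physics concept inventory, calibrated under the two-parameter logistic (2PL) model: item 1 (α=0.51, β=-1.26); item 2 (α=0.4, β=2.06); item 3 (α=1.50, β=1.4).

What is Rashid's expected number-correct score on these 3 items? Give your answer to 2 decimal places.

P(θ) = 1 / (1 + exp(−α(θ − β)))
P_1 = 1/(1+e^{-0.1785}) = 0.5445
P_2 = 1/(1+e^{1.1880}) = 0.2336
P_3 = 1/(1+e^{3.4650}) = 0.0303
E[score] = 0.5445 + 0.2336 + 0.0303 = 0.8084

0.81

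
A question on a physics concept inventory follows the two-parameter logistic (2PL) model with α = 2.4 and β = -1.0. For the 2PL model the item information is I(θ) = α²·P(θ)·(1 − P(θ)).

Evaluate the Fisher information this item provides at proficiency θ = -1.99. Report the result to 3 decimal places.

P = 1/(1+e^{2.3760}) = 0.0850
P(1−P) = 0.0850 × 0.9150 = 0.0778
I = α² × P(1−P) = 2.4² × 0.0778 = 0.44809

0.448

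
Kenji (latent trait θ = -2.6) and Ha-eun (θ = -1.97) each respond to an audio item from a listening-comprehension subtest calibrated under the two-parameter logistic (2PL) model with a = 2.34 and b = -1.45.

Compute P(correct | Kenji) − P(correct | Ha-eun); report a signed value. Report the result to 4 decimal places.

P(θ) = 1 / (1 + exp(−a(θ − b)))
P(Kenji) = 0.0635  [exponent -2.6910]
P(Ha-eun) = 0.2285  [exponent -1.2168]
Difference = 0.0635 − 0.2285 = -0.1650

-0.1650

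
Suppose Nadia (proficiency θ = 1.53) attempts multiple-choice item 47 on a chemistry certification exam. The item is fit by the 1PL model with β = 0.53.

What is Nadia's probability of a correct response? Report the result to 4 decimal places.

P(θ) = 1 / (1 + exp(−(θ − β)))
Exponent: (1.53 − 0.53) = 1.0000
1/(1 + e^{-1.0000}) = 0.7311
P = 0.7311

0.7311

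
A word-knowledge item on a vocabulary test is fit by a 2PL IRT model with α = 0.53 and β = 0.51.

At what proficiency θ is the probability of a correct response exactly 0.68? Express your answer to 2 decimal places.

P(θ) = 1 / (1 + exp(−α(θ − β)))
logit = ln(0.6800/0.3200) = 0.7538
θ = β + logit/(α) = 0.51 + 0.7538/0.5300 = 1.9322

1.93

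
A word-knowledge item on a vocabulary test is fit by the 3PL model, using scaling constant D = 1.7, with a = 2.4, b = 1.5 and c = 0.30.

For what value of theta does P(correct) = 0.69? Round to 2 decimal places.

1.56

P(theta) = c + (1 − c) · 1 / (1 + exp(−D·a(theta − b)))
Remove guessing floor: (0.69 − 0.30)/(1 − 0.30) = 0.5571
logit = ln(0.5571/0.4429) = 0.2296
theta = b + logit/(1.7·a) = 1.5 + 0.2296/4.0800 = 1.5563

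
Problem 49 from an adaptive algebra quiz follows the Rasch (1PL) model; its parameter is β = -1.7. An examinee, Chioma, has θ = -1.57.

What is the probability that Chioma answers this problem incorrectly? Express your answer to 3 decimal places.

0.468

P(θ) = 1 / (1 + exp(−(θ − β)))
Exponent: (-1.57 − (-1.7)) = 0.1300
1/(1 + e^{-0.1300}) = 0.5325
P = 0.5325
P(incorrect) = 1 − 0.5325 = 0.4675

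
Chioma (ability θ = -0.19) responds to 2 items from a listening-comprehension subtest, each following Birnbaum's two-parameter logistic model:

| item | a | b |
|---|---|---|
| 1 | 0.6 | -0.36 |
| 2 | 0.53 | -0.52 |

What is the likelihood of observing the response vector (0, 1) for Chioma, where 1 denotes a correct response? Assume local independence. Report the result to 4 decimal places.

P(θ) = 1 / (1 + exp(−a(θ − b)))
P_1 = 1/(1+e^{-0.1020}) = 0.5255
P_2 = 1/(1+e^{-0.1749}) = 0.5436
L = (1−P_1) × P_2 = 0.4745 × 0.5436 = 0.25796

0.2580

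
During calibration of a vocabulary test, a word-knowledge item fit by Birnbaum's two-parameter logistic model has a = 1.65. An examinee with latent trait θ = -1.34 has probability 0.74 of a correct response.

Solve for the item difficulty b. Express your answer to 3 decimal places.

-1.974

P(θ) = 1 / (1 + exp(−a(θ − b)))
logit(0.74) = ln(0.74/0.26) = 1.0460
b = θ − logit/(a) = -1.34 − 1.0460/1.6500 = -1.9739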